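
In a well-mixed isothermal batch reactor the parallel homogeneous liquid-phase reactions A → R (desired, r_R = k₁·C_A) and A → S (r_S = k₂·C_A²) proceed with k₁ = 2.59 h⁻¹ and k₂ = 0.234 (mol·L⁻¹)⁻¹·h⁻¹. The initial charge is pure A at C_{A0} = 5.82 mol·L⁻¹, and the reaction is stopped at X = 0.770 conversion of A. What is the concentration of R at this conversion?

3.41 mol·L⁻¹

C_A = C_{A0}(1−X) = 1.339 mol·L⁻¹.
Along a PFR/batch, dC_R/dC_A = −r_R/(r_R+r_S) = −k₁/(k₁+k₂·C_A).
Integrating from C_{A0} to C_A: C_R = (2.59/0.234)·ln[(2.59+0.234·5.82)/(2.59+0.234·1.34)] = 11.07·ln(3.952/2.903) = 3.413 mol·L⁻¹.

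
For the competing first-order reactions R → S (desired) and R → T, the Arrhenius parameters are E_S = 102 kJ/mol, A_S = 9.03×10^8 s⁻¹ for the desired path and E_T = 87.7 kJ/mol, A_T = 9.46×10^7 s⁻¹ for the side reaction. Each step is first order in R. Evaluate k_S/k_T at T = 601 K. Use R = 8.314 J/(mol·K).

k_S/k_T = (A_S/A_T)·exp[−(E_S−E_T)/(RT)] = (A_S/A_T)·exp[(E_T−E_S)/(RT)].
(E_T−E_S)/(RT) = (87.7−102)×10³/(8.314×601) = -14300/4997 = -2.862.
k_S/k_T = (9.03×10^8/9.46×10^7)·exp(-2.862) = 9.545 × 0.05716 = 0.546.

0.546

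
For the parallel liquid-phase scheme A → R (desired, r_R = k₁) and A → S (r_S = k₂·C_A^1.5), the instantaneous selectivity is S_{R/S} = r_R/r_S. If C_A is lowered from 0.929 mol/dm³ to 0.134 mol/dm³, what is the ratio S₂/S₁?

S_{R/S} = (k₁/k₂)·C_A^-1.5, so S₂/S₁ = (C_{A,2}/C_{A,1})^-1.5.
= (0.134/0.929)^(-1.5) = (0.1442)^(-1.5) = 18.3.

18.3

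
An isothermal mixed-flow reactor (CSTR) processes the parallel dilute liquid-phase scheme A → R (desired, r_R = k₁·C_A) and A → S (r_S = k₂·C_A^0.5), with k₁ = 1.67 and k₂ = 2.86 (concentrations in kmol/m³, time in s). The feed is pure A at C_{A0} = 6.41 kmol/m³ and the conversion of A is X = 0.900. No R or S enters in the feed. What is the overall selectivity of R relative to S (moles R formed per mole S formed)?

0.467

Exit C_A = C_{A0}(1−X) = 6.41×0.100 = 0.6410 kmol/m³.
Rates in a CSTR are evaluated at the outlet concentration: r_R = 1.67×0.6410 = 1.070, r_S = 2.86×0.6410^0.5 = 2.290.
Overall selectivity = C_R/C_S = r_Rτ/(r_Sτ) = r_R/r_S = 0.467.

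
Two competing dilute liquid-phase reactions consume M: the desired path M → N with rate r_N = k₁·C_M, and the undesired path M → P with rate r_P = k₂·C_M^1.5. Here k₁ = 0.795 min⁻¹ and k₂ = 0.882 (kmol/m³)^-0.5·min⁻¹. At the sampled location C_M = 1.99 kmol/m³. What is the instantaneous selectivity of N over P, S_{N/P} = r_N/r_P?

0.639

S_{N/P} = r_N/r_P = (k₁·C_M)/(k₂·C_M^1.5) = (k₁/k₂)·C_M^-0.5.
= (0.795×1.990) / (0.882×1.990^1.5) = 1.582/2.476 = 0.639.
The undesired path is higher order in M, so low C_M (CSTR or dilute feed) favours N.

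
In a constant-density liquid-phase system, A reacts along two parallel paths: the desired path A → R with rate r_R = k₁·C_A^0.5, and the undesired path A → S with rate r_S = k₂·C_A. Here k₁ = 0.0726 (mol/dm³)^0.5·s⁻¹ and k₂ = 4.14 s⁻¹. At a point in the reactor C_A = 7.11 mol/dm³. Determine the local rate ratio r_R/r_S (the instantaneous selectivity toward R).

S_{R/S} = r_R/r_S = (k₁·C_A^0.5)/(k₂·C_A) = (k₁/k₂)·C_A^-0.5.
= (0.0726×7.110^0.5) / (4.14×7.110) = 0.1936/29.44 = 0.00658.
The undesired path is higher order in A, so low C_A (CSTR or dilute feed) favours R.

0.00658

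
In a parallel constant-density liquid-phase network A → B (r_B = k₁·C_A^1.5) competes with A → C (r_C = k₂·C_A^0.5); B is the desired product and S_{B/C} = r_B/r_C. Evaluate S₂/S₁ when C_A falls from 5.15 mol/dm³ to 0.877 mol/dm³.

0.170

S_{B/C} = (k₁/k₂)·C_A, so S₂/S₁ = (C_{A,2}/C_{A,1}).
= 0.877/5.15 = 0.170.
Selectivity toward B falls as C_A falls — high-concentration operation is favoured.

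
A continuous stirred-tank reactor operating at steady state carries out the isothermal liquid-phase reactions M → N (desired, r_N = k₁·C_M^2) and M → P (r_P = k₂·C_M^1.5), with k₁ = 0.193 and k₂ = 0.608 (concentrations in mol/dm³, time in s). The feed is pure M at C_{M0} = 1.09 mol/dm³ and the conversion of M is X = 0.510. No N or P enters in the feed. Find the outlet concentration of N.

Exit C_M = C_{M0}(1−X) = 1.09×0.490 = 0.5341 mol/dm³.
A CSTR operates uniformly at the exit composition, giving r_N = 0.05506 and r_P = 0.2373 (each k·C_M^n at C_M = 0.5341).
Fraction of consumed M going to N: r_N/(r_N+r_P) = 0.1883.
C_N = 0.1883·C_{M0}·X = 0.1883×1.09×0.510 = 0.105 mol/dm³.

0.105 mol/dm³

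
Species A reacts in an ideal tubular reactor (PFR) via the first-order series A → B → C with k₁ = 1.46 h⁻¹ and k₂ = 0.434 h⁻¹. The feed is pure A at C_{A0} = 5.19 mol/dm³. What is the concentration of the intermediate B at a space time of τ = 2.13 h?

Solving the coupled first-order balances gives C_B(τ) = [k₁/(k₂−k₁)]·C_{A0}·(e^(−k₁τ) − e^(−k₂τ)).
e^(−k₁τ) = e^(−1.46×2.13) = e^(−3.110) = 0.04461; e^(−k₂τ) = e^(−0.9244) = 0.3968.
C_B = 1.46×5.19/(0.434−1.46) × (0.04461−0.3968) = (-7.385)×(-0.3522) = 2.601 mol/dm³.

2.60 mol/dm³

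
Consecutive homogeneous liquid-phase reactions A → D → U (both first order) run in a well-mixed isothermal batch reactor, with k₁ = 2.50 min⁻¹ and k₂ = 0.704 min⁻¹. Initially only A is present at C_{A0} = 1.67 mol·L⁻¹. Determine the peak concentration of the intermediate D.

Evaluating C_D at t_opt = ln(k₂/k₁)/(k₂−k₁) gives C_{D,max}/C_{A0} = (k₁/k₂)^[k₂/(k₂−k₁)].
= (2.50/0.704)^(0.704/(0.704−2.50)) = (3.551)^(-0.3920) = 0.6085.
C_{D,max} = 0.6085×1.67 = 1.02 mol·L⁻¹.

1.02 mol·L⁻¹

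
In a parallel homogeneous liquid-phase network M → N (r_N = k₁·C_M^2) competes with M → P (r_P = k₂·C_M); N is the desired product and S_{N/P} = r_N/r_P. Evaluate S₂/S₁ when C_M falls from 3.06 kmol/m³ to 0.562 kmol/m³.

0.184

S_{N/P} = (k₁/k₂)·C_M, so S₂/S₁ = (C_{M,2}/C_{M,1}).
= 0.562/3.06 = 0.184.
Selectivity toward N falls as C_M falls — high-concentration operation is favoured.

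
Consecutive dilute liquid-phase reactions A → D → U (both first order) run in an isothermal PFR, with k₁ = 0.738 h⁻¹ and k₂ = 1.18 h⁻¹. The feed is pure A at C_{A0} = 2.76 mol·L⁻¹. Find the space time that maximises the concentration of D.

1.06 h

The intermediate peaks when r₁ = r₂, i.e. k₁e^(−k₁τ) = k₂e^(−k₂τ), giving τ_opt = ln(k₂/k₁)/(k₂−k₁).
= ln(1.18/0.738)/(1.18−0.738) = ln(1.599)/0.4420 = 0.4693/0.4420 = 1.06 h.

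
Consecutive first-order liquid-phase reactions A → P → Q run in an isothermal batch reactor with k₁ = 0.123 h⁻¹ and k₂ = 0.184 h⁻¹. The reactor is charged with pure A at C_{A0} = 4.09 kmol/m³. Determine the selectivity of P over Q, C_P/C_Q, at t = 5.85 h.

The intermediate concentration in a first-order A→B→C sequence is C_P = k₁C_{A0}(e^(−k₁t) − e^(−k₂t))/(k₂−k₁).
e^(−k₁t) = e^(−0.123×5.85) = e^(−0.7195) = 0.4870; e^(−k₂t) = e^(−1.076) = 0.3408.
C_P = 0.123×4.09/(0.184−0.123) × (0.4870−0.3408) = 8.247×0.1462 = 1.205 kmol/m³.
C_A = C_{A0}e^(−k₁t) = 1.992 kmol/m³, so C_Q = C_{A0}−C_A−C_P = 0.8930 kmol/m³; C_P/C_Q = 1.35.

1.35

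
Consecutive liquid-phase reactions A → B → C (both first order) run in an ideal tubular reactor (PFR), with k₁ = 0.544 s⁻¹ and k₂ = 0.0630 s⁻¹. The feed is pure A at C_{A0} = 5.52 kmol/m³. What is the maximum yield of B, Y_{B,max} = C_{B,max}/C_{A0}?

0.754

At the optimum, C_{B,max}/C_{A0} = (k₁/k₂)^[k₂/(k₂−k₁)].
= (0.544/0.0630)^(0.0630/(0.0630−0.544)) = (8.635)^(-0.1310) = 0.7540.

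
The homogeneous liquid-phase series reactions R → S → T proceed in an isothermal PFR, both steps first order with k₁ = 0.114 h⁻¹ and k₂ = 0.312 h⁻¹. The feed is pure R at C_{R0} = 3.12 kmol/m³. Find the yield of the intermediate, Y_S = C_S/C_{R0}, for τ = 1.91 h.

The intermediate concentration in a first-order A→B→C sequence is C_S = k₁C_{R0}(e^(−k₁τ) − e^(−k₂τ))/(k₂−k₁).
e^(−k₁τ) = e^(−0.114×1.91) = e^(−0.2177) = 0.8043; e^(−k₂τ) = e^(−0.5959) = 0.5511.
C_S = 0.114×3.12/(0.312−0.114) × (0.8043−0.5511) = 1.796×0.2533 = 0.4550 kmol/m³.
Y_S = C_S/C_{R0} = 0.4550/3.12 = 0.146.

0.146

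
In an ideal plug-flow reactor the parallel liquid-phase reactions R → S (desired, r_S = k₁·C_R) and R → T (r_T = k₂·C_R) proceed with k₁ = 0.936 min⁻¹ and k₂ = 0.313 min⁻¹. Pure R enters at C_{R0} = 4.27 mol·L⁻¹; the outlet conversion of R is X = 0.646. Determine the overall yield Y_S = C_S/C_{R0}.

C_R = C_{R0}(1−X) = 1.512 mol·L⁻¹.
Both paths are first order in R, so the instantaneous fraction to S is constant: dC_S/d(−C_R) = k₁/(k₁+k₂) = 0.7494.
C_S = 0.7494·(C_{R0}−C_R) = 0.7494×2.758 = 2.07 mol·L⁻¹.
Y_S = C_S/C_{R0} = 2.067/4.27 = 0.484.

0.484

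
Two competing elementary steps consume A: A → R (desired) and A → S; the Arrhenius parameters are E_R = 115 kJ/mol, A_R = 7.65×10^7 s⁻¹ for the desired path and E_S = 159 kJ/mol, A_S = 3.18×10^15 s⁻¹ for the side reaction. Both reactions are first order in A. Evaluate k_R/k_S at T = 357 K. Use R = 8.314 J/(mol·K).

0.0660

Since both paths have the same order in A, the concentration cancels and S_{R/S} = k_R/k_S = (A_R/A_S)·exp[(E_S−E_R)/(RT)].
(E_S−E_R)/(RT) = (159−115)×10³/(8.314×357) = 44000/2968 = 14.82.
k_R/k_S = (7.65×10^7/3.18×10^15)·exp(14.82) = 2.406×10^-8 × 2.742×10^6 = 0.0660.
Since E_R < E_S, lowering the temperature improves selectivity toward R.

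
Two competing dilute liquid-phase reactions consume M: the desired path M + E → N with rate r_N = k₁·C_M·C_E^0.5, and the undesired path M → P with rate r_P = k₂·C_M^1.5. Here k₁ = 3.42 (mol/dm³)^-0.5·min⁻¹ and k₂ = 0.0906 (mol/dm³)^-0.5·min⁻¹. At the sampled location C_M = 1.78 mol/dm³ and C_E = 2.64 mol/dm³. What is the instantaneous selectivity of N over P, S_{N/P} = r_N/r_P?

46.0

S_{N/P} = r_N/r_P = (k₁·C_M·C_E^0.5)/(k₂·C_M^1.5) = (k₁/k₂)·C_M^-0.5·C_E^0.5.
= (3.42×1.780×2.640^0.5) / (0.0906×1.780^1.5) = 9.891/0.2152 = 46.0.
The undesired path is higher order in M, so low C_M (CSTR or dilute feed) favours N.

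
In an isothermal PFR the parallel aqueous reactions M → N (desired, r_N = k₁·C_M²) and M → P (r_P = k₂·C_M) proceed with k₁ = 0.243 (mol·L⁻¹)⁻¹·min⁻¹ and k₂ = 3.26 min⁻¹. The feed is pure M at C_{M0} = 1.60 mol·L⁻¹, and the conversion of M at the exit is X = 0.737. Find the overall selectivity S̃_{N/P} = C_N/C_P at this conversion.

0.0747

C_M = C_{M0}(1−X) = 0.4208 mol·L⁻¹.
Along a PFR/batch, dC_P/dC_M = −r_P/(r_N+r_P) = −k₂/(k₂+k₁·C_M).
Integrating from C_{M0} to C_M: C_P = (3.26/0.243)·ln[(3.26+0.243·1.60)/(3.26+0.243·0.421)] = 13.42·ln(3.649/3.362) = 1.097 mol·L⁻¹.
Then C_N = (C_{M0}−C_M) − C_P = 1.179 − 1.097 = 0.08198 mol·L⁻¹.
S̃_{N/P} = C_N/C_P = 0.08198/1.097 = 0.0747.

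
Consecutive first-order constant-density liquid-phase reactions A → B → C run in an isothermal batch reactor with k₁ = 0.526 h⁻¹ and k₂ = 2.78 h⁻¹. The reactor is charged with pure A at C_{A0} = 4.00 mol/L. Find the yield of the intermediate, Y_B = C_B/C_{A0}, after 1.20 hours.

The intermediate concentration in a first-order A→B→C sequence is C_B = k₁C_{A0}(e^(−k₁t) − e^(−k₂t))/(k₂−k₁).
e^(−k₁t) = e^(−0.526×1.20) = e^(−0.6312) = 0.5320; e^(−k₂t) = e^(−3.336) = 0.03558.
C_B = 0.526×4.00/(2.78−0.526) × (0.5320−0.03558) = 0.9335×0.4964 = 0.4633 mol/L.
Y_B = C_B/C_{A0} = 0.4633/4.00 = 0.116.

0.116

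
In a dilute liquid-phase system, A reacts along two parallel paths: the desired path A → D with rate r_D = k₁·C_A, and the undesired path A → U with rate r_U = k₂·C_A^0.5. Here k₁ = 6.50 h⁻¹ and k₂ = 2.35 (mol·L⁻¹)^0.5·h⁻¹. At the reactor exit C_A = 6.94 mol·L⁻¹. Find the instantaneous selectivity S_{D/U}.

S_{D/U} = r_D/r_U = (k₁·C_A)/(k₂·C_A^0.5) = (k₁/k₂)·C_A^0.5.
= (6.50×6.940) / (2.35×6.940^0.5) = 45.11/6.191 = 7.29.

7.29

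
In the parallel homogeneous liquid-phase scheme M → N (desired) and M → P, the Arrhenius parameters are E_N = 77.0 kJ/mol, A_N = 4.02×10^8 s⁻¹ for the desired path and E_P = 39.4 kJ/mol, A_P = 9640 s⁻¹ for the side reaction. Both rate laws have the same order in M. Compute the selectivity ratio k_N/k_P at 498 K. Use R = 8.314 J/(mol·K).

Since both paths have the same order in M, the concentration cancels and S_{N/P} = k_N/k_P = (A_N/A_P)·exp[(E_P−E_N)/(RT)].
(E_P−E_N)/(RT) = (39.4−77.0)×10³/(8.314×498) = -37600/4140 = -9.081.
k_N/k_P = (4.02×10^8/9640)·exp(-9.081) = 41701 × 1.138×10^-4 = 4.74.

4.74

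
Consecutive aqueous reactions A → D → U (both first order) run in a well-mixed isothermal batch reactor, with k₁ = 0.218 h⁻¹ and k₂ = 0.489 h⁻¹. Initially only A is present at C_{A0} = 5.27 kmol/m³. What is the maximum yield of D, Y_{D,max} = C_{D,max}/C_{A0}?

Evaluating C_D at t_opt = ln(k₂/k₁)/(k₂−k₁) gives C_{D,max}/C_{A0} = (k₁/k₂)^[k₂/(k₂−k₁)].
= (0.218/0.489)^(0.489/(0.489−0.218)) = (0.4458)^(1.804) = 0.2328.

0.233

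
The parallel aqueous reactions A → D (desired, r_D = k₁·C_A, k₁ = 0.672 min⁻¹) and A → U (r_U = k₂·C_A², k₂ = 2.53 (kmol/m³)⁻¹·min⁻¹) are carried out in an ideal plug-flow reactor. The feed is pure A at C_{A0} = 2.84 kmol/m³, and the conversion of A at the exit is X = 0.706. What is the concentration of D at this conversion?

0.276 kmol/m³

C_A = C_{A0}(1−X) = 0.8350 kmol/m³.
Along a PFR/batch, dC_D/dC_A = −r_D/(r_D+r_U) = −k₁/(k₁+k₂·C_A).
Integrating from C_{A0} to C_A: C_D = (0.672/2.53)·ln[(0.672+2.53·2.84)/(0.672+2.53·0.835)] = 0.2656·ln(7.857/2.784) = 0.2755 kmol/m³.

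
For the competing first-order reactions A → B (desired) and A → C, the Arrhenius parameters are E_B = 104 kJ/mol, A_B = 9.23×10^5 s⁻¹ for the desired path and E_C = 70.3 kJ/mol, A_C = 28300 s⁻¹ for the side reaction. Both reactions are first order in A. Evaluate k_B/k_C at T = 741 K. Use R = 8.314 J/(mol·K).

0.137

k_B/k_C = (A_B/A_C)·exp[−(E_B−E_C)/(RT)] = (A_B/A_C)·exp[(E_C−E_B)/(RT)].
(E_C−E_B)/(RT) = (70.3−104)×10³/(8.314×741) = -33700/6161 = -5.470.
k_B/k_C = (9.23×10^5/28300)·exp(-5.470) = 32.61 × 0.004210 = 0.137.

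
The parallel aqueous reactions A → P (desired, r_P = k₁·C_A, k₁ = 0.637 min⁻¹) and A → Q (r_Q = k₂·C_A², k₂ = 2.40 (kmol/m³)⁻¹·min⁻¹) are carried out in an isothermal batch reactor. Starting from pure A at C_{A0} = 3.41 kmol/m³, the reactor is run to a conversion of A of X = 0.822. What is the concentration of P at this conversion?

0.382 kmol/m³

C_A = C_{A0}(1−X) = 0.6070 kmol/m³.
Along a PFR/batch, dC_P/dC_A = −r_P/(r_P+r_Q) = −k₁/(k₁+k₂·C_A).
Integrating from C_{A0} to C_A: C_P = (0.637/2.40)·ln[(0.637+2.40·3.41)/(0.637+2.40·0.607)] = 0.2654·ln(8.821/2.094) = 0.3817 kmol/m³.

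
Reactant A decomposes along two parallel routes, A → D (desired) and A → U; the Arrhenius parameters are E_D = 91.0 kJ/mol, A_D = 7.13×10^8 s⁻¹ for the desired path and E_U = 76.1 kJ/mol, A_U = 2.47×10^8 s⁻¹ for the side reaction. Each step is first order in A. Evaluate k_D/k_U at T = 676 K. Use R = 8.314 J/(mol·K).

Since both paths have the same order in A, the concentration cancels and S_{D/U} = k_D/k_U = (A_D/A_U)·exp[(E_U−E_D)/(RT)].
(E_U−E_D)/(RT) = (76.1−91.0)×10³/(8.314×676) = -14900/5620 = -2.651.
k_D/k_U = (7.13×10^8/2.47×10^8)·exp(-2.651) = 2.887 × 0.07057 = 0.204.

0.204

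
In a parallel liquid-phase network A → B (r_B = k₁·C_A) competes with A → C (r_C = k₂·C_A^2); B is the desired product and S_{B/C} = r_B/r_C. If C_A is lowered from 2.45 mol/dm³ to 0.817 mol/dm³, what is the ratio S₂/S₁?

3.00

S_{B/C} = (k₁/k₂)·C_A⁻¹, so S₂/S₁ = (C_{A,2}/C_{A,1})⁻¹.
= 2.45/0.817 = 3.00.
Selectivity toward B rises as C_A falls — low-concentration operation is favoured.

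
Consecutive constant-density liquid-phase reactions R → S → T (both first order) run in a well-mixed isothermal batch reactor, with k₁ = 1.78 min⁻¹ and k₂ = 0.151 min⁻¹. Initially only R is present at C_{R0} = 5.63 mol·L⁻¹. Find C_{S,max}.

Evaluating C_S at t_opt = ln(k₂/k₁)/(k₂−k₁) gives C_{S,max}/C_{R0} = (k₁/k₂)^[k₂/(k₂−k₁)].
= (1.78/0.151)^(0.151/(0.151−1.78)) = (11.79)^(-0.09269) = 0.7956.
C_{S,max} = 0.7956×5.63 = 4.48 mol·L⁻¹.

4.48 mol·L⁻¹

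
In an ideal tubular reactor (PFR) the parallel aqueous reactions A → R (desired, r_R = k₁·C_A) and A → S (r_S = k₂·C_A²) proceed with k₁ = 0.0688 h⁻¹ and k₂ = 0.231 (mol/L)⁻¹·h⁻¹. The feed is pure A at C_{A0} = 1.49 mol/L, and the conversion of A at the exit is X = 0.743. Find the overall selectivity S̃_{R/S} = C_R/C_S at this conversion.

0.351

C_A = C_{A0}(1−X) = 0.3829 mol/L.
Along a PFR/batch, dC_R/dC_A = −r_R/(r_R+r_S) = −k₁/(k₁+k₂·C_A).
Integrating from C_{A0} to C_A: C_R = (0.0688/0.231)·ln[(0.0688+0.231·1.49)/(0.0688+0.231·0.383)] = 0.2978·ln(0.4130/0.1573) = 0.2876 mol/L.
C_S = (C_{A0}−C_A)−C_R = 0.8195 mol/L; S̃_{R/S} = 0.2876/0.8195 = 0.351.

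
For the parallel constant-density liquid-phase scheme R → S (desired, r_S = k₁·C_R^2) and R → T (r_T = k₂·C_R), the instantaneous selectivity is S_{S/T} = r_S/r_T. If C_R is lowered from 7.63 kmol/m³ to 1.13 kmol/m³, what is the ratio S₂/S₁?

S_{S/T} = (k₁/k₂)·C_R, so S₂/S₁ = (C_{R,2}/C_{R,1}).
= 1.13/7.63 = 0.148.

0.148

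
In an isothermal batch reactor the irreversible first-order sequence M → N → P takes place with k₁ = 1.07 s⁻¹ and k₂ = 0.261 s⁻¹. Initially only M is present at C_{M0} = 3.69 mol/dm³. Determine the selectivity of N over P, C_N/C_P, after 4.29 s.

For first-order series with pure M initially, C_N(t) = k₁C_{M0}/(k₂−k₁)·(e^(−k₁t) − e^(−k₂t)).
e^(−k₁t) = e^(−1.07×4.29) = e^(−4.590) = 0.01015; e^(−k₂t) = e^(−1.120) = 0.3264.
C_N = 1.07×3.69/(0.261−1.07) × (0.01015−0.3264) = (-4.880)×(-0.3162) = 1.543 mol/dm³.
C_M = C_{M0}e^(−k₁t) = 0.03745 mol/dm³, so C_P = C_{M0}−C_M−C_N = 2.109 mol/dm³; C_N/C_P = 0.732.

0.732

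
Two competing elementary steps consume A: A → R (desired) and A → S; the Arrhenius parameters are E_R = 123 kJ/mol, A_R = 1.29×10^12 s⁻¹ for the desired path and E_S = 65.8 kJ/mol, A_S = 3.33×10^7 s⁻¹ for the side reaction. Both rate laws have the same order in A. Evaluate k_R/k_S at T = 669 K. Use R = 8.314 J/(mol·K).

1.32

k_R/k_S = (A_R/A_S)·exp[−(E_R−E_S)/(RT)] = (A_R/A_S)·exp[(E_S−E_R)/(RT)].
(E_S−E_R)/(RT) = (65.8−123)×10³/(8.314×669) = -57200/5562 = -10.28.
k_R/k_S = (1.29×10^12/3.33×10^7)·exp(-10.28) = 38739 × 3.418×10^-5 = 1.32.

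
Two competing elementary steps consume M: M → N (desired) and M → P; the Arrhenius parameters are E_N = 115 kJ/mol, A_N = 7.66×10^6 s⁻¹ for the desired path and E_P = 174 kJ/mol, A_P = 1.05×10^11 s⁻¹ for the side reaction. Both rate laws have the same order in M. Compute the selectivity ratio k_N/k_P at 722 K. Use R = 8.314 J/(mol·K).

1.35

With equal orders, S_{N/P} = k_N/k_P = (A_N/A_P)·exp[(E_P−E_N)/(RT)].
(E_P−E_N)/(RT) = (174−115)×10³/(8.314×722) = 59000/6003 = 9.829.
k_N/k_P = (7.66×10^6/1.05×10^11)·exp(9.829) = 7.295×10^-5 × 18562 = 1.35.
Since E_N < E_P, lowering the temperature improves selectivity toward N.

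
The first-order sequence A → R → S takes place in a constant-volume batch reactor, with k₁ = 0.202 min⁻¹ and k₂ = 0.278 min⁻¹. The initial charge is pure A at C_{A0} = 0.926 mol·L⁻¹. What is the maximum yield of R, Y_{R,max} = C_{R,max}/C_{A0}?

Evaluating C_R at t_opt = ln(k₂/k₁)/(k₂−k₁) gives C_{R,max}/C_{A0} = (k₁/k₂)^[k₂/(k₂−k₁)].
= (0.202/0.278)^(0.278/(0.278−0.202)) = (0.7266)^(3.658) = 0.3109.

0.311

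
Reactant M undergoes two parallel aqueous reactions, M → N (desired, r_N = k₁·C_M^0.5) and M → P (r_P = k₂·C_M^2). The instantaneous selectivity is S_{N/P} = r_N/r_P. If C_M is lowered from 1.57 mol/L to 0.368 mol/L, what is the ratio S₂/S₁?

8.81

S_{N/P} = (k₁/k₂)·C_M^-1.5, so S₂/S₁ = (C_{M,2}/C_{M,1})^-1.5.
= (0.368/1.57)^(-1.5) = (0.2344)^(-1.5) = 8.81.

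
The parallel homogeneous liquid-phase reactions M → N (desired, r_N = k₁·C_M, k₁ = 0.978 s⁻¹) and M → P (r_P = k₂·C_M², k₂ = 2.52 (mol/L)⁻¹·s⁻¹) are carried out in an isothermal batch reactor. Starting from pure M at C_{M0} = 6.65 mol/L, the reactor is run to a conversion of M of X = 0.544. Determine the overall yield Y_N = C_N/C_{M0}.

C_M = C_{M0}(1−X) = 3.032 mol/L.
Along a PFR/batch, dC_N/dC_M = −r_N/(r_N+r_P) = −k₁/(k₁+k₂·C_M).
Integrating from C_{M0} to C_M: C_N = (0.978/2.52)·ln[(0.978+2.52·6.65)/(0.978+2.52·3.03)] = 0.3881·ln(17.74/8.620) = 0.2800 mol/L.
Y_N = C_N/C_{M0} = 0.2800/6.65 = 0.0421.

0.0421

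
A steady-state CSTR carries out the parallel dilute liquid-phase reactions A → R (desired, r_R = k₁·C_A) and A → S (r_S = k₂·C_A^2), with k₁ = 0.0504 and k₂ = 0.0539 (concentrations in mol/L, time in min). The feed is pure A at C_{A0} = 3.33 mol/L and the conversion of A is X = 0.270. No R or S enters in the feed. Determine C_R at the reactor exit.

Exit C_A = C_{A0}(1−X) = 3.33×0.730 = 2.431 mol/L.
A CSTR operates uniformly at the exit composition, giving r_R = 0.1225 and r_S = 0.3185 (each k·C_A^n at C_A = 2.431).
Fraction of consumed A going to R: r_R/(r_R+r_S) = 0.2778.
C_R = 0.2778·C_{A0}·X = 0.2778×3.33×0.270 = 0.250 mol/L.

0.250 mol/L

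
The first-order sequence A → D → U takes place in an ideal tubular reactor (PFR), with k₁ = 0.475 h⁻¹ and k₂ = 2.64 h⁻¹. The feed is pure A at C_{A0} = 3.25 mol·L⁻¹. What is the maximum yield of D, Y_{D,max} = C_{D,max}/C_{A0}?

0.123

For a first-order series the maximum intermediate yield is C_{D,max}/C_{A0} = (k₁/k₂)^[k₂/(k₂−k₁)].
= (0.475/2.64)^(2.64/(2.64−0.475)) = (0.1799)^(1.219) = 0.1235.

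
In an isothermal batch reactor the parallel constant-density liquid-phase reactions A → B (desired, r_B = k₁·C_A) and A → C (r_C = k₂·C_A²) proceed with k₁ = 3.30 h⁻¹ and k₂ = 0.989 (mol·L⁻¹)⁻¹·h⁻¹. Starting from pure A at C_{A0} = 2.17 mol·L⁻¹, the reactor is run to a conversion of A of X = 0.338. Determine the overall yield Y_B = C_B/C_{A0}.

0.220

C_A = C_{A0}(1−X) = 1.437 mol·L⁻¹.
Along a PFR/batch, dC_B/dC_A = −r_B/(r_B+r_C) = −k₁/(k₁+k₂·C_A).
Integrating from C_{A0} to C_A: C_B = (3.30/0.989)·ln[(3.30+0.989·2.17)/(3.30+0.989·1.44)] = 3.337·ln(5.446/4.721) = 0.4769 mol·L⁻¹.
Y_B = C_B/C_{A0} = 0.4769/2.17 = 0.220.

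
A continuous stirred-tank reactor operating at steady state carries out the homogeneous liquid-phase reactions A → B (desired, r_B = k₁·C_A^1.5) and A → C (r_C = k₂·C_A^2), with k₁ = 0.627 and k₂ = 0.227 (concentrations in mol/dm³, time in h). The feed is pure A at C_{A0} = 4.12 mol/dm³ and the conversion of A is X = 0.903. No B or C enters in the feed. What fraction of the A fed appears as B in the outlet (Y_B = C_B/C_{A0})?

0.735

Exit C_A = C_{A0}(1−X) = 4.12×0.0970 = 0.3996 mol/dm³.
A CSTR operates uniformly at the exit composition, giving r_B = 0.1584 and r_C = 0.03625 (each k·C_A^n at C_A = 0.3996).
Fraction of consumed A going to B: r_B/(r_B+r_C) = 0.8138.
C_B = 0.8138·C_{A0}·X = 0.8138×4.12×0.903 = 3.03 mol/dm³; Y_B = C_B/C_{A0} = 0.735.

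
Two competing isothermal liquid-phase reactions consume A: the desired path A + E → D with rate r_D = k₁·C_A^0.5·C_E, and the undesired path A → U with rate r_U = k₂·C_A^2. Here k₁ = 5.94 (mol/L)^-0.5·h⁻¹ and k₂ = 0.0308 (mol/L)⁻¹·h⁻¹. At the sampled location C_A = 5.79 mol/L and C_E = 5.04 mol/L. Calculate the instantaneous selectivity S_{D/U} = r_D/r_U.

69.8

S_{D/U} = r_D/r_U = (k₁·C_A^0.5·C_E)/(k₂·C_A^2) = (k₁/k₂)·C_A^-1.5·C_E.
= (5.94×5.790^0.5×5.040) / (0.0308×5.790^2) = 72.04/1.033 = 69.8.
The undesired path is higher order in A, so low C_A (CSTR or dilute feed) favours D.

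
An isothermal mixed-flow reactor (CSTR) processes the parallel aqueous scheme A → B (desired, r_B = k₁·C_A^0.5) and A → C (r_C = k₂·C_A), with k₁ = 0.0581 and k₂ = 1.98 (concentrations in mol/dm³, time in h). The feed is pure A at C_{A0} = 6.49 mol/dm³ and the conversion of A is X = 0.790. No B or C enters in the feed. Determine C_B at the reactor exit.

Exit C_A = C_{A0}(1−X) = 6.49×0.210 = 1.363 mol/dm³.
Rates in a CSTR are evaluated at the outlet concentration: r_B = 0.0581×1.363^0.5 = 0.06783, r_C = 1.98×1.363 = 2.699.
Fraction of consumed A going to B: r_B/(r_B+r_C) = 0.02452.
C_B = 0.02452·C_{A0}·X = 0.02452×6.49×0.790 = 0.126 mol/dm³.

0.126 mol/dm³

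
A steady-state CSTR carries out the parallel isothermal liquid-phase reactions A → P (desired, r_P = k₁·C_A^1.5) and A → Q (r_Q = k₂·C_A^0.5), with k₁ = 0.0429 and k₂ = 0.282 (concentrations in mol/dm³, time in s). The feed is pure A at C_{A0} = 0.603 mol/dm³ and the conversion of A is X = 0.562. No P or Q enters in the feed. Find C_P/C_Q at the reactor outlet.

0.0402

Exit C_A = C_{A0}(1−X) = 0.603×0.438 = 0.2641 mol/dm³.
In a CSTR the entire volume is at exit conditions, so r_P = 0.0429×0.2641^1.5 = 0.005823 and r_Q = 0.282×0.2641^0.5 = 0.1449.
Overall selectivity = C_P/C_Q = r_Pτ/(r_Qτ) = r_P/r_Q = 0.0402.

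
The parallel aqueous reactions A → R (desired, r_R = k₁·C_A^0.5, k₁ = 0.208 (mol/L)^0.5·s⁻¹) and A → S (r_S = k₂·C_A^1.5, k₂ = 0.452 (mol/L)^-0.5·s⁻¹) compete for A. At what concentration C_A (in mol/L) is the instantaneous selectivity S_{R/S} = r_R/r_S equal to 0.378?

1.22 mol/L

S_{R/S} = (k₁/k₂)·C_A⁻¹ ⇒ C_A = (S·k₂/k₁)^(-1).
= (0.378×0.452/0.208)^(-1) = (0.8214)^(-1) = 1.22 mol/L.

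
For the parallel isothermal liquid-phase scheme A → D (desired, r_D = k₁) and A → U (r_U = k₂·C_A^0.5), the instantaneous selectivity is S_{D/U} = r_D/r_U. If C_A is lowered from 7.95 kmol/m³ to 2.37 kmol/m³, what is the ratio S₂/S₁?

S_{D/U} = (k₁/k₂)·C_A^-0.5, so S₂/S₁ = (C_{A,2}/C_{A,1})^-0.5.
= (2.37/7.95)^(-0.5) = (0.2981)^(-0.5) = 1.83.

1.83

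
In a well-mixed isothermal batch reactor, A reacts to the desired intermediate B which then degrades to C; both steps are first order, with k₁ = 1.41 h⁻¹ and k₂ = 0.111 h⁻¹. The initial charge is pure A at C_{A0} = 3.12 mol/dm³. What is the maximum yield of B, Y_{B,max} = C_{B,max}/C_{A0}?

For a first-order series the maximum intermediate yield is C_{B,max}/C_{A0} = (k₁/k₂)^[k₂/(k₂−k₁)].
= (1.41/0.111)^(0.111/(0.111−1.41)) = (12.70)^(-0.08545) = 0.8048.

0.805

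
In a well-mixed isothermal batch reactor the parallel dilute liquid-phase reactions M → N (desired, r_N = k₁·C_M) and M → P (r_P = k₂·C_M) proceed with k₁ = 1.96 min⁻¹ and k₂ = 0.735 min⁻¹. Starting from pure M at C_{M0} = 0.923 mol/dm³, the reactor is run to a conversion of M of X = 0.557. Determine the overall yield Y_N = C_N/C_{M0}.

0.405

C_M = C_{M0}(1−X) = 0.4089 mol/dm³.
Both paths are first order in M, so the instantaneous fraction to N is constant: dC_N/d(−C_M) = k₁/(k₁+k₂) = 0.7273.
C_N = 0.7273·(C_{M0}−C_M) = 0.7273×0.5141 = 0.374 mol/dm³.
Y_N = C_N/C_{M0} = 0.3739/0.923 = 0.405.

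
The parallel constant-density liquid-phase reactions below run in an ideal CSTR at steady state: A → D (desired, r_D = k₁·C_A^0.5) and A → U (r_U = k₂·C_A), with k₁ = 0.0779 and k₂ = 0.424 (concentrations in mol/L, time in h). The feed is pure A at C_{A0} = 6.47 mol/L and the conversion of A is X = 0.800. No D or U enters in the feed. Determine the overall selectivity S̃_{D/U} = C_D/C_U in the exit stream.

Exit C_A = C_{A0}(1−X) = 6.47×0.200 = 1.294 mol/L.
Rates in a CSTR are evaluated at the outlet concentration: r_D = 0.0779×1.294^0.5 = 0.08861, r_U = 0.424×1.294 = 0.5487.
Overall selectivity = C_D/C_U = r_Dτ/(r_Uτ) = r_D/r_U = 0.162.

0.162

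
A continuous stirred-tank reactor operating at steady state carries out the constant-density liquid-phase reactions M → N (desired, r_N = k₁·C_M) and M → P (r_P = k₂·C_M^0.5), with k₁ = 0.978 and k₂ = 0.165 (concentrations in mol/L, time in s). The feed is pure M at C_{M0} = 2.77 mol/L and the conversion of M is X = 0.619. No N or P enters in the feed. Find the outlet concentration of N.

1.47 mol/L

Exit C_M = C_{M0}(1−X) = 2.77×0.381 = 1.055 mol/L.
In a CSTR the entire volume is at exit conditions, so r_N = 0.978×1.055 = 1.032 and r_P = 0.165×1.055^0.5 = 0.1695.
Fraction of consumed M going to N: r_N/(r_N+r_P) = 0.8589.
C_N = 0.8589·C_{M0}·X = 0.8589×2.77×0.619 = 1.47 mol/L.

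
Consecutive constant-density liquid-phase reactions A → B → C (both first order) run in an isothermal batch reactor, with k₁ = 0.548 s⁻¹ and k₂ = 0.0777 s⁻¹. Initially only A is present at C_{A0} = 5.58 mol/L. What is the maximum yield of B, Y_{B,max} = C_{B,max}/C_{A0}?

Evaluating C_B at t_opt = ln(k₂/k₁)/(k₂−k₁) gives C_{B,max}/C_{A0} = (k₁/k₂)^[k₂/(k₂−k₁)].
= (0.548/0.0777)^(0.0777/(0.0777−0.548)) = (7.053)^(-0.1652) = 0.7242.

0.724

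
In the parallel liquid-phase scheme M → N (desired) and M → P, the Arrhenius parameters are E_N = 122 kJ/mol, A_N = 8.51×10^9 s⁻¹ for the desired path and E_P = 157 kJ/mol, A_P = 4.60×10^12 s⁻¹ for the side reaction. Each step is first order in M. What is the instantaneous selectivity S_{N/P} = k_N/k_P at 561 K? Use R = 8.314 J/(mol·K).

3.36

Since both paths have the same order in M, the concentration cancels and S_{N/P} = k_N/k_P = (A_N/A_P)·exp[(E_P−E_N)/(RT)].
(E_P−E_N)/(RT) = (157−122)×10³/(8.314×561) = 35000/4664 = 7.504.
k_N/k_P = (8.51×10^9/4.60×10^12)·exp(7.504) = 0.001850 × 1815 = 3.36.
Since E_N < E_P, lowering the temperature improves selectivity toward N.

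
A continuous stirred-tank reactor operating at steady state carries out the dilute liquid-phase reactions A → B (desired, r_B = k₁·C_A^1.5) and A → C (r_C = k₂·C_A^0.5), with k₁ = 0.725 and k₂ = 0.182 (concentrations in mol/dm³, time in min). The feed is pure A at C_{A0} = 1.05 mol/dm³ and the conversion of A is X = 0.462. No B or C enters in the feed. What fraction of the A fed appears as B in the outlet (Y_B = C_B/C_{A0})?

Exit C_A = C_{A0}(1−X) = 1.05×0.538 = 0.5649 mol/dm³.
Rates in a CSTR are evaluated at the outlet concentration: r_B = 0.725×0.5649^1.5 = 0.3078, r_C = 0.182×0.5649^0.5 = 0.1368.
Fraction of consumed A going to B: r_B/(r_B+r_C) = 0.6923.
C_B = 0.6923·C_{A0}·X = 0.6923×1.05×0.462 = 0.336 mol/dm³; Y_B = C_B/C_{A0} = 0.320.

0.320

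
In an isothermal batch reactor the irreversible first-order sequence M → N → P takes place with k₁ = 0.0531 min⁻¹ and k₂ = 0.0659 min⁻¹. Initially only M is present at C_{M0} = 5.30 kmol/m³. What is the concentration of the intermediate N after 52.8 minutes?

0.654 kmol/m³

Solving the coupled first-order balances gives C_N(t) = [k₁/(k₂−k₁)]·C_{M0}·(e^(−k₁t) − e^(−k₂t)).
e^(−k₁t) = e^(−0.0531×52.8) = e^(−2.804) = 0.06059; e^(−k₂t) = e^(−3.480) = 0.03082.
C_N = 0.0531×5.30/(0.0659−0.0531) × (0.06059−0.03082) = 21.99×0.02976 = 0.6544 kmol/m³.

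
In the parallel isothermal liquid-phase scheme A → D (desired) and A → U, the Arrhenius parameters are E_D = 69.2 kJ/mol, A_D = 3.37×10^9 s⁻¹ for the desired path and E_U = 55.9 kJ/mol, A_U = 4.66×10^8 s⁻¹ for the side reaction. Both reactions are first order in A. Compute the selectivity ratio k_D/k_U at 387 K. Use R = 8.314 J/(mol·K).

0.116

Since both paths have the same order in A, the concentration cancels and S_{D/U} = k_D/k_U = (A_D/A_U)·exp[(E_U−E_D)/(RT)].
(E_U−E_D)/(RT) = (55.9−69.2)×10³/(8.314×387) = -13300/3218 = -4.134.
k_D/k_U = (3.37×10^9/4.66×10^8)·exp(-4.134) = 7.232 × 0.01602 = 0.116.
Since E_D > E_U, raising the temperature improves selectivity toward D.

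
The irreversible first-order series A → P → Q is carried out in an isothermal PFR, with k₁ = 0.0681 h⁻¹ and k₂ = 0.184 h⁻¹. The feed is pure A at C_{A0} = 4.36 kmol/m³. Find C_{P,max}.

At the optimum, C_{P,max}/C_{A0} = (k₁/k₂)^[k₂/(k₂−k₁)].
= (0.0681/0.184)^(0.184/(0.184−0.0681)) = (0.3701)^(1.588) = 0.2064.
C_{P,max} = 0.2064×4.36 = 0.900 kmol/m³.

0.900 kmol/m³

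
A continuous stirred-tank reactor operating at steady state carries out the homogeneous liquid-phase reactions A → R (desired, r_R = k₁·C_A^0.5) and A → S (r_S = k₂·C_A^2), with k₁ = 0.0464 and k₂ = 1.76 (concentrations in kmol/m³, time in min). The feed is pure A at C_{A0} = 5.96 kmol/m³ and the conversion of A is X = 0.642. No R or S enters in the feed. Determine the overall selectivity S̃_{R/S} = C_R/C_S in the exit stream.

Exit C_A = C_{A0}(1−X) = 5.96×0.358 = 2.134 kmol/m³.
A CSTR operates uniformly at the exit composition, giving r_R = 0.06778 and r_S = 8.013 (each k·C_A^n at C_A = 2.134).
Overall selectivity = C_R/C_S = r_Rτ/(r_Sτ) = r_R/r_S = 0.00846.

0.00846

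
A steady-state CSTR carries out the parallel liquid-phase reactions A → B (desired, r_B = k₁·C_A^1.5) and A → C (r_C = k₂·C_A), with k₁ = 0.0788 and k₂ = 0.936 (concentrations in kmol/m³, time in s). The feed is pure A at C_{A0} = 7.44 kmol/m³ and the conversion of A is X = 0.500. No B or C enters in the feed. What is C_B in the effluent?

Exit C_A = C_{A0}(1−X) = 7.44×0.500 = 3.720 kmol/m³.
Rates in a CSTR are evaluated at the outlet concentration: r_B = 0.0788×3.720^1.5 = 0.5654, r_C = 0.936×3.720 = 3.482.
Fraction of consumed A going to B: r_B/(r_B+r_C) = 0.1397.
C_B = 0.1397·C_{A0}·X = 0.1397×7.44×0.500 = 0.520 kmol/m³.

0.520 kmol/m³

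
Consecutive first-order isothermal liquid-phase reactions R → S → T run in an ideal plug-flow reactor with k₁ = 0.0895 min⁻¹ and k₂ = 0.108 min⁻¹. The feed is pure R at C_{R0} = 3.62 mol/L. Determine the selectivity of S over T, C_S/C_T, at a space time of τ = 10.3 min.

1.24

The intermediate concentration in a first-order A→B→C sequence is C_S = k₁C_{R0}(e^(−k₁τ) − e^(−k₂τ))/(k₂−k₁).
e^(−k₁τ) = e^(−0.0895×10.3) = e^(−0.9219) = 0.3978; e^(−k₂τ) = e^(−1.112) = 0.3288.
C_S = 0.0895×3.62/(0.108−0.0895) × (0.3978−0.3288) = 17.51×0.06901 = 1.209 mol/L.
C_R = C_{R0}e^(−k₁τ) = 1.440 mol/L, so C_T = C_{R0}−C_R−C_S = 0.9714 mol/L; C_S/C_T = 1.24.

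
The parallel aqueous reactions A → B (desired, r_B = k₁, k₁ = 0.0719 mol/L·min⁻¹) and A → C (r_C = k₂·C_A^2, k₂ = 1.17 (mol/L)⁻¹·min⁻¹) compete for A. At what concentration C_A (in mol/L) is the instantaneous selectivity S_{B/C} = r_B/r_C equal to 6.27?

S_{B/C} = (k₁/k₂)·C_A^-2 ⇒ C_A = (S·k₂/k₁)^(-0.5).
= (6.27×1.17/0.0719)^(-0.5) = (102.0)^(-0.5) = 0.0990 mol/L.

0.0990 mol/L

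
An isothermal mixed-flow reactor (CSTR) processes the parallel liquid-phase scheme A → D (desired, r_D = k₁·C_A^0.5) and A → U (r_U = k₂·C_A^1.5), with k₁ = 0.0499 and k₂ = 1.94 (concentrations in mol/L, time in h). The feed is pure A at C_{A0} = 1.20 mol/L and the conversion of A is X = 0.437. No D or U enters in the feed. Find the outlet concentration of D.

Exit C_A = C_{A0}(1−X) = 1.20×0.563 = 0.6756 mol/L.
A CSTR operates uniformly at the exit composition, giving r_D = 0.04102 and r_U = 1.077 (each k·C_A^n at C_A = 0.6756).
Fraction of consumed A going to D: r_D/(r_D+r_U) = 0.03668.
C_D = 0.03668·C_{A0}·X = 0.03668×1.20×0.437 = 0.0192 mol/L.

0.0192 mol/L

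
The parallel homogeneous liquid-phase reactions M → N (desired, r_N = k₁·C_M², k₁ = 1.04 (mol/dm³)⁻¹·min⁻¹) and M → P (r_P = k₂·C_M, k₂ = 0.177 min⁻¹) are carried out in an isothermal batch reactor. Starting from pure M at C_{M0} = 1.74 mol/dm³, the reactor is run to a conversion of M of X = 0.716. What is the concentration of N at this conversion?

C_M = C_{M0}(1−X) = 0.4942 mol/dm³.
Along a PFR/batch, dC_P/dC_M = −r_P/(r_N+r_P) = −k₂/(k₂+k₁·C_M).
Integrating from C_{M0} to C_M: C_P = (0.177/1.04)·ln[(0.177+1.04·1.74)/(0.177+1.04·0.494)] = 0.1702·ln(1.987/0.6909) = 0.1797 mol/dm³.
Then C_N = (C_{M0}−C_M) − C_P = 1.246 − 0.1797 = 1.066 mol/dm³.

1.07 mol/dm³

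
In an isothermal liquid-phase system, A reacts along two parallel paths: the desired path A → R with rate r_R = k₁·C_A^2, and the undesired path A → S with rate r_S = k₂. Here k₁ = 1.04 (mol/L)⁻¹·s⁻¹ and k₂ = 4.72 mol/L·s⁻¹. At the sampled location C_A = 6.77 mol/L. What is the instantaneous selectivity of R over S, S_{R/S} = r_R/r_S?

S_{R/S} = r_R/r_S = (k₁·C_A^2)/(k₂) = (k₁/k₂)·C_A^2.
= (1.04×6.770^2) / (4.72) = 47.67/4.720 = 10.1.

10.1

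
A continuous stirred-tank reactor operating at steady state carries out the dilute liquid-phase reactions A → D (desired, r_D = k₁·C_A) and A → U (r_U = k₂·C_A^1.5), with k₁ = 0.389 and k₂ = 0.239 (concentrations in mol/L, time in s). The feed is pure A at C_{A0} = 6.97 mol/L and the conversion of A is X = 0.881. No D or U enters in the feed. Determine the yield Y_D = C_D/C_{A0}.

0.565

Exit C_A = C_{A0}(1−X) = 6.97×0.119 = 0.8294 mol/L.
A CSTR operates uniformly at the exit composition, giving r_D = 0.3226 and r_U = 0.1805 (each k·C_A^n at C_A = 0.8294).
Fraction of consumed A going to D: r_D/(r_D+r_U) = 0.6412.
C_D = 0.6412·C_{A0}·X = 0.6412×6.97×0.881 = 3.94 mol/L; Y_D = C_D/C_{A0} = 0.565.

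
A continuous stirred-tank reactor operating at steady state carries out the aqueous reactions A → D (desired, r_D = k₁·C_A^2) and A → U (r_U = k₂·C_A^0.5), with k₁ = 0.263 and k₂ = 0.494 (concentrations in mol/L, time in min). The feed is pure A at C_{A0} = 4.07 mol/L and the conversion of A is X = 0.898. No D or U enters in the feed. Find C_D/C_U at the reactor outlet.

0.142

Exit C_A = C_{A0}(1−X) = 4.07×0.102 = 0.4151 mol/L.
Rates in a CSTR are evaluated at the outlet concentration: r_D = 0.263×0.4151^2 = 0.04533, r_U = 0.494×0.4151^0.5 = 0.3183.
Overall selectivity = C_D/C_U = r_Dτ/(r_Uτ) = r_D/r_U = 0.142.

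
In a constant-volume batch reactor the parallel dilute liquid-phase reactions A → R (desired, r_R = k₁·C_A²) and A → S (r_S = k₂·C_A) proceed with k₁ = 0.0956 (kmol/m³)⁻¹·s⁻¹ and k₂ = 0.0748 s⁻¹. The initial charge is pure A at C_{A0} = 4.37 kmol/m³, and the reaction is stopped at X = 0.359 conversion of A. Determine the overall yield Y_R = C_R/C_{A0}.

C_A = C_{A0}(1−X) = 2.801 kmol/m³.
Along a PFR/batch, dC_S/dC_A = −r_S/(r_R+r_S) = −k₂/(k₂+k₁·C_A).
Integrating from C_{A0} to C_A: C_S = (0.0748/0.0956)·ln[(0.0748+0.0956·4.37)/(0.0748+0.0956·2.80)] = 0.7824·ln(0.4926/0.3426) = 0.2841 kmol/m³.
Then C_R = (C_{A0}−C_A) − C_S = 1.569 − 0.2841 = 1.285 kmol/m³.
Y_R = C_R/C_{A0} = 1.285/4.37 = 0.294.

0.294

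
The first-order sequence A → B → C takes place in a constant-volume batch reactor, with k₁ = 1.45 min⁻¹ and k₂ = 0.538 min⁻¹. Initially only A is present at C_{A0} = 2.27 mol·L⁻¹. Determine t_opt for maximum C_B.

Setting dC_B/dt = 0 gives t_opt = ln(k₂/k₁)/(k₂−k₁).
= ln(0.538/1.45)/(0.538−1.45) = ln(0.3710)/-0.9120 = -0.9915/-0.9120 = 1.09 min.

1.09 min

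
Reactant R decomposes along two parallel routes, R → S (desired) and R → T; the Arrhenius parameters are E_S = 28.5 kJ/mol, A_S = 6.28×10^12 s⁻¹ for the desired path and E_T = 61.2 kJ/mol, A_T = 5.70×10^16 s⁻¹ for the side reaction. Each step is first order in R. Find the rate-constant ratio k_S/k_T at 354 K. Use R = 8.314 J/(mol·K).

With equal orders, S_{S/T} = k_S/k_T = (A_S/A_T)·exp[(E_T−E_S)/(RT)].
(E_T−E_S)/(RT) = (61.2−28.5)×10³/(8.314×354) = 32700/2943 = 11.11.
k_S/k_T = (6.28×10^12/5.70×10^16)·exp(11.11) = 1.102×10^-4 × 66871 = 7.37.
Since E_S < E_T, lowering the temperature improves selectivity toward S.

7.37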